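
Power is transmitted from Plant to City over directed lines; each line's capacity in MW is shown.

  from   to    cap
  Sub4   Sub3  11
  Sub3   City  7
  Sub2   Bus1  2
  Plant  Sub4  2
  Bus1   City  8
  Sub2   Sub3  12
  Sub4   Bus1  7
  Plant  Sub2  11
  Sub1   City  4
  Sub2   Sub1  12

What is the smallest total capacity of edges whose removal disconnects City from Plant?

13

Augment Plant→Sub4→Bus1→City: bottleneck 2, flow now 2.
Augment Plant→Sub2→Sub1→City: bottleneck 4, flow now 6.
Augment Plant→Sub2→Bus1→City: bottleneck 2, flow now 8.
Augment Plant→Sub2→Sub3→City: bottleneck 5, flow now 13.
No augmenting path remains; maximum flow = 13.
By max-flow min-cut, the minimum cut capacity equals the max flow.
In the residual graph, reachable from Plant: {Plant}.
Min-cut edges: Plant→Sub4 (2), Plant→Sub2 (11); capacity 2 + 11 = 13.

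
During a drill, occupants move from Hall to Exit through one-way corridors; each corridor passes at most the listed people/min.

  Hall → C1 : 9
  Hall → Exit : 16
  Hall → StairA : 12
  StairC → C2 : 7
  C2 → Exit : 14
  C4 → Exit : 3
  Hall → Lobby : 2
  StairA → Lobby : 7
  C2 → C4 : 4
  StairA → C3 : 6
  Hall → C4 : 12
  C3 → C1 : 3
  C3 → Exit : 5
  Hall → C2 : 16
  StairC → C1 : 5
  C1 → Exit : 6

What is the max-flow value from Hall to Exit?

Augment Hall→Exit: bottleneck 16, flow now 16.
Augment Hall→C2→Exit: bottleneck 14, flow now 30.
Augment Hall→C4→Exit: bottleneck 3, flow now 33.
Augment Hall→C1→Exit: bottleneck 6, flow now 39.
Augment Hall→StairA→C3→Exit: bottleneck 5, flow now 44.
No augmenting path remains; maximum flow = 44.
In the residual graph, reachable from Hall: {Hall, C2, StairA, C4, Lobby, C3, C1}.
Min-cut edges: Hall→Exit (16), C2→Exit (14), C4→Exit (3), C3→Exit (5), C1→Exit (6); capacity 16 + 14 + 3 + 5 + 6 = 44.
This cut is saturated, so no flow can exceed 44.

44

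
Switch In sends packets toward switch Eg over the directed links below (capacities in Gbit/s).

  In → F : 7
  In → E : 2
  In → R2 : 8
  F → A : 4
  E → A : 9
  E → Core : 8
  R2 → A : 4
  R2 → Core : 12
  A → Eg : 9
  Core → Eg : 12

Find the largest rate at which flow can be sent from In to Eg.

Augment In→F→A→Eg: bottleneck 4, flow now 4.
Augment In→E→A→Eg: bottleneck 2, flow now 6.
Augment In→R2→A→Eg: bottleneck 3, flow now 9.
Augment In→R2→Core→Eg: bottleneck 5, flow now 14.
No augmenting path remains; maximum flow = 14.
In the residual graph, reachable from In: {In, F}.
Min-cut edges: In→E (2), In→R2 (8), F→A (4); capacity 2 + 8 + 4 = 14.
This cut is saturated, so no flow can exceed 14.

14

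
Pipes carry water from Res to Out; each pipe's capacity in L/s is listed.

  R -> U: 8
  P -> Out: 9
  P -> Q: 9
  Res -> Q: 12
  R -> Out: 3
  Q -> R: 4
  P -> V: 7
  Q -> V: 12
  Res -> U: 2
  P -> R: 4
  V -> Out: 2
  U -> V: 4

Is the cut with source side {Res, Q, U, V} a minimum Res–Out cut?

No — its capacity is 6, but the minimum cut has capacity 5.

Given cut capacity: 4 + 2 = 6.
Augment Res→Q→R→Out: bottleneck 3, flow now 3.
Augment Res→Q→V→Out: bottleneck 2, flow now 5.
No augmenting path remains; maximum flow = 5.
In the residual graph, reachable from Res: {Res, Q, R, U, V}.
Min-cut edges: R→Out (3), V→Out (2); capacity 3 + 2 = 5.
Cut capacity 6 exceeds the max flow 5, so it is not minimum.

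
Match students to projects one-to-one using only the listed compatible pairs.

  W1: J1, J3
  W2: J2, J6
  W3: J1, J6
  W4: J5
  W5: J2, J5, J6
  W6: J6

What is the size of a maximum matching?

5

Unit-capacity flow: source→left, listed edges, right→sink; max matching = max flow.
Augmenting path W1→J1 (+1); matched 1.
Augmenting path W2→J2 (+1); matched 2.
Augmenting path W3→J6 (+1); matched 3.
Augmenting path W4→J5 (+1); matched 4.
Augmenting path W5→J6→W3→J1→W1→J3 (+1); matched 5.
No augmenting path remains; maximum matching = 5.
König certificate: {W1, W3, J2, J5, J6} is a vertex cover of size 5 (every listed pair touches it), so no matching can be larger.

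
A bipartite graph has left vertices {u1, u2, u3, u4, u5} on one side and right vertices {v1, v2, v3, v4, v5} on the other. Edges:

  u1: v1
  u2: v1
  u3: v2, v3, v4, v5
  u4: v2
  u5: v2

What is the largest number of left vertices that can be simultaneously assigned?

3

Unit-capacity flow: source→left, listed edges, right→sink; max matching = max flow.
Augmenting path u1→v1 (+1); matched 1.
Augmenting path u3→v2 (+1); matched 2.
Augmenting path u4→v2→u3→v3 (+1); matched 3.
No augmenting path remains; maximum matching = 3.
König certificate: {u3, v1, v2} is a vertex cover of size 3 (every listed pair touches it), so no matching can be larger.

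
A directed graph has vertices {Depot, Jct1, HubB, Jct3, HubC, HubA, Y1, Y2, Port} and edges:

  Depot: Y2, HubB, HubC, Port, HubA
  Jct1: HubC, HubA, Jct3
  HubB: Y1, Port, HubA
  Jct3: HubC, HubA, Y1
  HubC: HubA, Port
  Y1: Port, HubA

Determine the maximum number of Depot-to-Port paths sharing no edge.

Assign every edge capacity 1; by Menger, the answer equals the max flow.
Path Depot→Port (+1); total 1.
Path Depot→HubB→Port (+1); total 2.
Path Depot→HubC→Port (+1); total 3.
No residual Depot→Port path; max flow = 3.
Certifying cut of size 3: {Depot→HubB, Depot→HubC, Depot→Port}.

3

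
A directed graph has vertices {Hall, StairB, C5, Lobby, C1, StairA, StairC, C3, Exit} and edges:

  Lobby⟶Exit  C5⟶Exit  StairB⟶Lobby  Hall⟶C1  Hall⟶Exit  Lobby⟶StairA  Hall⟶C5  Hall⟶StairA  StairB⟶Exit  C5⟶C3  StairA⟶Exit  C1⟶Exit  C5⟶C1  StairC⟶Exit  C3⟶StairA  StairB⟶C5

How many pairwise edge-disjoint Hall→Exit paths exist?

Assign every edge capacity 1; by Menger, the answer equals the max flow.
Path Hall→Exit (+1); total 1.
Path Hall→C5→Exit (+1); total 2.
Path Hall→C1→Exit (+1); total 3.
Path Hall→StairA→Exit (+1); total 4.
No residual Hall→Exit path; max flow = 4.
Certifying cut of size 4: {Hall→C1, Hall→C5, Hall→Exit, Hall→StairA}.

4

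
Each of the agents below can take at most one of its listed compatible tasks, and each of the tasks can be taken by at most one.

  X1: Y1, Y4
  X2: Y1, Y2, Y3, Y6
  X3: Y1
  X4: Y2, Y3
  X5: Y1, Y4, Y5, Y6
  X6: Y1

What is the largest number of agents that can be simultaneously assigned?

Unit-capacity flow: source→left, listed edges, right→sink; max matching = max flow.
Augmenting path X1→Y1 (+1); matched 1.
Augmenting path X2→Y2 (+1); matched 2.
Augmenting path X4→Y3 (+1); matched 3.
Augmenting path X5→Y4 (+1); matched 4.
Augmenting path X3→Y1→X1→Y4→X5→Y5 (+1); matched 5.
No augmenting path remains; maximum matching = 5.
König certificate: {X1, X2, X4, X5, Y1} is a vertex cover of size 5 (every listed pair touches it), so no matching can be larger.

5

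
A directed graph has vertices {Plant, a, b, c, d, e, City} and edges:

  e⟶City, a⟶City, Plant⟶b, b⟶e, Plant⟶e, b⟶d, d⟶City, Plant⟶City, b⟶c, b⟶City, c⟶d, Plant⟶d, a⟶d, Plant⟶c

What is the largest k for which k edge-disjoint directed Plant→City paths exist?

4

Assign every edge capacity 1; by Menger, the answer equals the max flow.
Path Plant→City (+1); total 1.
Path Plant→b→City (+1); total 2.
Path Plant→d→City (+1); total 3.
Path Plant→e→City (+1); total 4.
No residual Plant→City path; max flow = 4.
Certifying cut of size 4: {Plant→City, Plant→b, Plant→e, d→City}.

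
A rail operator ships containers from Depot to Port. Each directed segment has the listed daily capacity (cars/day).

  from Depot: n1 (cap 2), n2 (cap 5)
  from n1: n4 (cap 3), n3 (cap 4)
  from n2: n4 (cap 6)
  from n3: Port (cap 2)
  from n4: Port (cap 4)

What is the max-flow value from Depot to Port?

6

Augment Depot→n1→n3→Port: bottleneck 2, flow now 2.
Augment Depot→n2→n4→Port: bottleneck 4, flow now 6.
No augmenting path remains; maximum flow = 6.
In the residual graph, reachable from Depot: {Depot, n2, n4}.
Min-cut edges: Depot→n1 (2), n4→Port (4); capacity 2 + 4 = 6.
This cut is saturated, so no flow can exceed 6.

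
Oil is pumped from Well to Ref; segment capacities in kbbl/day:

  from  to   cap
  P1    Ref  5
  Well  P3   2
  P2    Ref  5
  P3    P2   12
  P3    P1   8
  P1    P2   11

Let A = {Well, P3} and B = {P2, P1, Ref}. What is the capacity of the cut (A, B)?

20

Edges leaving {Well, P3}: P3→P2 (12), P3→P1 (8).
Cut capacity = 12 + 8 = 20.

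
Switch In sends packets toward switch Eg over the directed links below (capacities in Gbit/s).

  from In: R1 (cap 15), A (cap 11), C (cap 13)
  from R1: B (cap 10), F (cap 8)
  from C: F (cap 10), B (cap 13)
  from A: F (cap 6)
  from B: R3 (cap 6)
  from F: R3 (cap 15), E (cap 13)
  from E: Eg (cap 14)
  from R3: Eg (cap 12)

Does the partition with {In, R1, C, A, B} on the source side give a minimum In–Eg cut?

Given cut capacity: 8 + 10 + 6 + 6 = 30.
Augment In→R1→B→R3→Eg: bottleneck 6, flow now 6.
Augment In→R1→F→E→Eg: bottleneck 8, flow now 14.
Augment In→C→F→E→Eg: bottleneck 5, flow now 19.
Augment In→C→F→R3→Eg: bottleneck 5, flow now 24.
Augment In→A→F→R3→Eg: bottleneck 1, flow now 25.
No augmenting path remains; maximum flow = 25.
In the residual graph, reachable from In: {In, R1, C, A, B, F, R3}.
Min-cut edges: F→E (13), R3→Eg (12); capacity 13 + 12 = 25.
Cut capacity 30 exceeds the max flow 25, so it is not minimum.

No — its capacity is 30, but the minimum cut has capacity 25.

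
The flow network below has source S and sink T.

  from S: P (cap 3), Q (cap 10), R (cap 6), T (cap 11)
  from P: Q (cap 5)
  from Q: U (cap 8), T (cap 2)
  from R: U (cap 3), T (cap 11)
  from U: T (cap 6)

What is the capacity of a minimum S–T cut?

Augment S→T: bottleneck 11, flow now 11.
Augment S→Q→T: bottleneck 2, flow now 13.
Augment S→R→T: bottleneck 6, flow now 19.
Augment S→Q→U→T: bottleneck 6, flow now 25.
No augmenting path remains; maximum flow = 25.
By max-flow min-cut, the minimum cut capacity equals the max flow.
In the residual graph, reachable from S: {S, P, Q, U}.
Min-cut edges: S→R (6), S→T (11), Q→T (2), U→T (6); capacity 6 + 11 + 2 + 6 = 25.

25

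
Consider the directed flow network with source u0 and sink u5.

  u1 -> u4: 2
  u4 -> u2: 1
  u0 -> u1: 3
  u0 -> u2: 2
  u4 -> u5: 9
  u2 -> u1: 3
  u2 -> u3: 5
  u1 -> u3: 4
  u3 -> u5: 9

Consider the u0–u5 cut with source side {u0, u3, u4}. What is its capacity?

24

Edges leaving {u0, u3, u4}: u0→u1 (3), u0→u2 (2), u3→u5 (9), u4→u2 (1), u4→u5 (9).
Cut capacity = 3 + 2 + 9 + 1 + 9 = 24.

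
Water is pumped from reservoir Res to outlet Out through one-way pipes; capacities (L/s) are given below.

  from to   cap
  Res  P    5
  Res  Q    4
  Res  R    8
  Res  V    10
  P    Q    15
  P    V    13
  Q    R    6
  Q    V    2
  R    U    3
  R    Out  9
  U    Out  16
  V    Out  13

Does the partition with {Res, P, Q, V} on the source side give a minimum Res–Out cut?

No — its capacity is 27, but the minimum cut has capacity 25.

Given cut capacity: 8 + 6 + 13 = 27.
Augment Res→R→Out: bottleneck 8, flow now 8.
Augment Res→V→Out: bottleneck 10, flow now 18.
Augment Res→P→V→Out: bottleneck 3, flow now 21.
Augment Res→Q→R→Out: bottleneck 1, flow now 22.
Augment Res→Q→R→U→Out: bottleneck 3, flow now 25.
No augmenting path remains; maximum flow = 25.
In the residual graph, reachable from Res: {Res, P, Q, R, V}.
Min-cut edges: R→U (3), R→Out (9), V→Out (13); capacity 3 + 9 + 13 = 25.
Cut capacity 27 exceeds the max flow 25, so it is not minimum.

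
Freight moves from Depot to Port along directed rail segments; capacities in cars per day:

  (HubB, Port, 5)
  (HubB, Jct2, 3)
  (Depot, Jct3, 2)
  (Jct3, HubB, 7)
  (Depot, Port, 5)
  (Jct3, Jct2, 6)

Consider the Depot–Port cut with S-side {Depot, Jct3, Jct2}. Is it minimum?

No — its capacity is 12, but the minimum cut has capacity 7.

Given cut capacity: 5 + 7 = 12.
Augment Depot→Port: bottleneck 5, flow now 5.
Augment Depot→Jct3→HubB→Port: bottleneck 2, flow now 7.
No augmenting path remains; maximum flow = 7.
In the residual graph, reachable from Depot: {Depot}.
Min-cut edges: Depot→Jct3 (2), Depot→Port (5); capacity 2 + 5 = 7.
Cut capacity 12 exceeds the max flow 7, so it is not minimum.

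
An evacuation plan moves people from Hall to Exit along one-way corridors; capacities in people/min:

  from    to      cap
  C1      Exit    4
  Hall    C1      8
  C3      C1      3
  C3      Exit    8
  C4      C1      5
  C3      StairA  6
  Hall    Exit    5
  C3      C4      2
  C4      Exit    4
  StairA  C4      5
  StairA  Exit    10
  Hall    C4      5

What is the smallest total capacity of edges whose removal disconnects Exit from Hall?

Augment Hall→Exit: bottleneck 5, flow now 5.
Augment Hall→C4→Exit: bottleneck 4, flow now 9.
Augment Hall→C1→Exit: bottleneck 4, flow now 13.
No augmenting path remains; maximum flow = 13.
By max-flow min-cut, the minimum cut capacity equals the max flow.
In the residual graph, reachable from Hall: {Hall, C4, C1}.
Min-cut edges: Hall→Exit (5), C4→Exit (4), C1→Exit (4); capacity 5 + 4 + 4 = 13.

13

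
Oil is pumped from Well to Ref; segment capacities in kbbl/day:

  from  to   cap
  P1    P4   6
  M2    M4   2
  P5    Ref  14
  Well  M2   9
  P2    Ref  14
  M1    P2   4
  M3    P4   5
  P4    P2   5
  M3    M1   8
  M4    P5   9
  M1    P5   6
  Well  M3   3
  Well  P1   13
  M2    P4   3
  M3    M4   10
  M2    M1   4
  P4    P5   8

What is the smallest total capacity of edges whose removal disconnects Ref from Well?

Augment Well→M2→M4→P5→Ref: bottleneck 2, flow now 2.
Augment Well→M2→P4→P5→Ref: bottleneck 3, flow now 5.
Augment Well→M2→M1→P5→Ref: bottleneck 4, flow now 9.
Augment Well→M3→M4→P5→Ref: bottleneck 3, flow now 12.
Augment Well→P1→P4→P5→Ref: bottleneck 2, flow now 14.
Augment Well→P1→P4→P2→Ref: bottleneck 4, flow now 18.
No augmenting path remains; maximum flow = 18.
By max-flow min-cut, the minimum cut capacity equals the max flow.
In the residual graph, reachable from Well: {Well, P1}.
Min-cut edges: Well→M2 (9), Well→M3 (3), P1→P4 (6); capacity 9 + 3 + 6 = 18.

18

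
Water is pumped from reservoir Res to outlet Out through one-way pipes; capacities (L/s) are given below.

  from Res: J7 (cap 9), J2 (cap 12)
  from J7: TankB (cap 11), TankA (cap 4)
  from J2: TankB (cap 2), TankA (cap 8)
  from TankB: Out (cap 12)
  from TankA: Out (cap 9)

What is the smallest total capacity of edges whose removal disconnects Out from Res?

Augment Res→J7→TankB→Out: bottleneck 9, flow now 9.
Augment Res→J2→TankB→Out: bottleneck 2, flow now 11.
Augment Res→J2→TankA→Out: bottleneck 8, flow now 19.
No augmenting path remains; maximum flow = 19.
By max-flow min-cut, the minimum cut capacity equals the max flow.
In the residual graph, reachable from Res: {Res, J2}.
Min-cut edges: Res→J7 (9), J2→TankB (2), J2→TankA (8); capacity 9 + 2 + 8 = 19.

19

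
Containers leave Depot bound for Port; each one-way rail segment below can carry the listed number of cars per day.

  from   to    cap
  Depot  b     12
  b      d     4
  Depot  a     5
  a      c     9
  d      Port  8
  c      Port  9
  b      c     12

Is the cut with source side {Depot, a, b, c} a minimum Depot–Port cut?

Given cut capacity: 4 + 9 = 13.
Augment Depot→a→c→Port: bottleneck 5, flow now 5.
Augment Depot→b→c→Port: bottleneck 4, flow now 9.
Augment Depot→b→d→Port: bottleneck 4, flow now 13.
No augmenting path remains; maximum flow = 13.
Cut capacity 13 equals the max flow, so it is a minimum cut.

Yes — it is a minimum cut (capacity 13).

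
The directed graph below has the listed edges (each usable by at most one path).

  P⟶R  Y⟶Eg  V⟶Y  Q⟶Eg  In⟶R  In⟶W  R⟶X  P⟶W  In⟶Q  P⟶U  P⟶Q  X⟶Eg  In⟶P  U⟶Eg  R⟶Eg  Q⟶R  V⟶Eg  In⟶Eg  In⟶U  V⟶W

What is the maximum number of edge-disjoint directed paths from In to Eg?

5

Assign every edge capacity 1; by Menger, the answer equals the max flow.
Path In→Eg (+1); total 1.
Path In→Q→Eg (+1); total 2.
Path In→R→Eg (+1); total 3.
Path In→U→Eg (+1); total 4.
Path In→P→R→X→Eg (+1); total 5.
No residual In→Eg path; max flow = 5.
Certifying cut of size 5: {In→Eg, In→P, In→Q, In→R, In→U}.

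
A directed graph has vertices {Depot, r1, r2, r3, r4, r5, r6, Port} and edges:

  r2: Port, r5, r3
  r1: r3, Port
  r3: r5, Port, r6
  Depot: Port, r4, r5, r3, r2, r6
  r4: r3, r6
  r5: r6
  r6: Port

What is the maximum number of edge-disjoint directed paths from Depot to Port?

4

Assign every edge capacity 1; by Menger, the answer equals the max flow.
Path Depot→Port (+1); total 1.
Path Depot→r2→Port (+1); total 2.
Path Depot→r3→Port (+1); total 3.
Path Depot→r6→Port (+1); total 4.
No residual Depot→Port path; max flow = 4.
Certifying cut of size 4: {Depot→Port, Depot→r2, r3→Port, r6→Port}.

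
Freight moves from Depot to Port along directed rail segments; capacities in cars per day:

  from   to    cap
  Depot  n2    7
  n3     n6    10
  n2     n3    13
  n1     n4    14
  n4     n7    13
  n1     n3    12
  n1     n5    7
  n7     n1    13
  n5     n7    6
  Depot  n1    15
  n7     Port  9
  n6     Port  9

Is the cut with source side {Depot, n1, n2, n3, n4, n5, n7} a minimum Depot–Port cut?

Given cut capacity: 10 + 9 = 19.
Augment Depot→n1→n3→n6→Port: bottleneck 9, flow now 9.
Augment Depot→n1→n4→n7→Port: bottleneck 6, flow now 15.
Augment Depot→n2→n3→n1→n4→n7→Port: bottleneck 3, flow now 18. (uses reverse residual edge)
No augmenting path remains; maximum flow = 18.
In the residual graph, reachable from Depot: {Depot, n1, n2, n3, n4, n5, n6, n7}.
Min-cut edges: n6→Port (9), n7→Port (9); capacity 9 + 9 = 18.
Cut capacity 19 exceeds the max flow 18, so it is not minimum.

No — its capacity is 19, but the minimum cut has capacity 18.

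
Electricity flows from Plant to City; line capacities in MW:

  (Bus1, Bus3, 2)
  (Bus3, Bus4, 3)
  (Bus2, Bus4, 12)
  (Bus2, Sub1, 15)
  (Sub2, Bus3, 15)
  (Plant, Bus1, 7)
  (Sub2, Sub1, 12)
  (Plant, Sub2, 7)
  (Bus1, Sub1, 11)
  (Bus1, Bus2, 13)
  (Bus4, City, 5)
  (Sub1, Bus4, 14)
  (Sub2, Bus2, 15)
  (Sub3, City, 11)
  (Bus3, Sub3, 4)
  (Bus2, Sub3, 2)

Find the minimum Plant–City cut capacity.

Augment Plant→Sub2→Sub1→Bus4→City: bottleneck 5, flow now 5.
Augment Plant→Sub2→Bus2→Sub3→City: bottleneck 2, flow now 7.
Augment Plant→Bus1→Bus3→Sub3→City: bottleneck 2, flow now 9.
Augment Plant→Bus1→Sub1→Sub2→Bus3→Sub3→City: bottleneck 2, flow now 11. (uses reverse residual edge)
No augmenting path remains; maximum flow = 11.
By max-flow min-cut, the minimum cut capacity equals the max flow.
In the residual graph, reachable from Plant: {Plant, Sub2, Bus1, Sub1, Bus2, Bus3, Bus4}.
Min-cut edges: Bus2→Sub3 (2), Bus3→Sub3 (4), Bus4→City (5); capacity 2 + 4 + 5 = 11.

11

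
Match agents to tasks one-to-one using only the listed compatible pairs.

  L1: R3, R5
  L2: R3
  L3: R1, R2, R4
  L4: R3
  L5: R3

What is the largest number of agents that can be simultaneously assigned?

Unit-capacity flow: source→left, listed edges, right→sink; max matching = max flow.
Augmenting path L1→R3 (+1); matched 1.
Augmenting path L3→R1 (+1); matched 2.
Augmenting path L2→R3→L1→R5 (+1); matched 3.
No augmenting path remains; maximum matching = 3.
König certificate: {L1, L3, R3} is a vertex cover of size 3 (every listed pair touches it), so no matching can be larger.

3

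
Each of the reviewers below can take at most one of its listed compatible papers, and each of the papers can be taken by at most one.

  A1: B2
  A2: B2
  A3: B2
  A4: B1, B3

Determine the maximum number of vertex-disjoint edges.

2

Unit-capacity flow: source→left, listed edges, right→sink; max matching = max flow.
Augmenting path A1→B2 (+1); matched 1.
Augmenting path A4→B1 (+1); matched 2.
No augmenting path remains; maximum matching = 2.
König certificate: {A4, B2} is a vertex cover of size 2 (every listed pair touches it), so no matching can be larger.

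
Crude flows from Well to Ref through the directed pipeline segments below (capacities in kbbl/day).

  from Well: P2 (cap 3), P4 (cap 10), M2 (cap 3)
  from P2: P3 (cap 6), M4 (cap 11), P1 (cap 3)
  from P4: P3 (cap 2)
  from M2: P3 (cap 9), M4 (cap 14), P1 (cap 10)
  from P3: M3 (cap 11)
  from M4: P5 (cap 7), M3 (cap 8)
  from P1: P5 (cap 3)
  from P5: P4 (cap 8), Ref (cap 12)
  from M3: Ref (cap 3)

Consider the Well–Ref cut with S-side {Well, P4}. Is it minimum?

Given cut capacity: 3 + 3 + 2 = 8.
Augment Well→P2→P3→M3→Ref: bottleneck 3, flow now 3.
Augment Well→M2→M4→P5→Ref: bottleneck 3, flow now 6.
Augment Well→P4→P3→P2→M4→P5→Ref: bottleneck 2, flow now 8. (uses reverse residual edge)
No augmenting path remains; maximum flow = 8.
Cut capacity 8 equals the max flow, so it is a minimum cut.

Yes — it is a minimum cut (capacity 8).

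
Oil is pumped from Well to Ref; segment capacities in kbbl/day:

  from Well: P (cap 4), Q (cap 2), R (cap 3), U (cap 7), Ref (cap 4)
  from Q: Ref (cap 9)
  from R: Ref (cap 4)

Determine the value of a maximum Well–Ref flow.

Augment Well→Ref: bottleneck 4, flow now 4.
Augment Well→Q→Ref: bottleneck 2, flow now 6.
Augment Well→R→Ref: bottleneck 3, flow now 9.
No augmenting path remains; maximum flow = 9.
In the residual graph, reachable from Well: {Well, P, U}.
Min-cut edges: Well→Q (2), Well→R (3), Well→Ref (4); capacity 2 + 3 + 4 = 9.
This cut is saturated, so no flow can exceed 9.

9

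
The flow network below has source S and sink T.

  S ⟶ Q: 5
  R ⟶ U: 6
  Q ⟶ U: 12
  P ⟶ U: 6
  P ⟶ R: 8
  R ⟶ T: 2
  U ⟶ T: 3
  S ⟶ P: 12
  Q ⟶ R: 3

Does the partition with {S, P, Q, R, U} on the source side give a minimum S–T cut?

Given cut capacity: 2 + 3 = 5.
Augment S→P→R→T: bottleneck 2, flow now 2.
Augment S→P→U→T: bottleneck 3, flow now 5.
No augmenting path remains; maximum flow = 5.
Cut capacity 5 equals the max flow, so it is a minimum cut.

Yes — it is a minimum cut (capacity 5).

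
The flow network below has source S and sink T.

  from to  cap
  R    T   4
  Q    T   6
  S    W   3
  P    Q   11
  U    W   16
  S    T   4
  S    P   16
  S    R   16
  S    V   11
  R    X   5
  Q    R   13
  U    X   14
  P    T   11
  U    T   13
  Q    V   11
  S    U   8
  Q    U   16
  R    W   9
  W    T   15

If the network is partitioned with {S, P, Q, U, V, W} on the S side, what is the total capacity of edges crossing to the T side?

Edges leaving {S, P, Q, U, V, W}: S→R (16), S→T (4), P→T (11), Q→R (13), Q→T (6), U→X (14), U→T (13), W→T (15).
Cut capacity = 16 + 4 + 11 + 13 + 6 + 14 + 13 + 15 = 92.

92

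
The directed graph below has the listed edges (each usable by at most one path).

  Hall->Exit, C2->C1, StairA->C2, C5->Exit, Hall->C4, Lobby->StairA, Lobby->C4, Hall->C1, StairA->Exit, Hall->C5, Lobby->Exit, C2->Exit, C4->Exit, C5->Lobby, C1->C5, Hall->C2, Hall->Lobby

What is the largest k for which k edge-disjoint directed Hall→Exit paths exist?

Assign every edge capacity 1; by Menger, the answer equals the max flow.
Path Hall→Exit (+1); total 1.
Path Hall→C4→Exit (+1); total 2.
Path Hall→C2→Exit (+1); total 3.
Path Hall→Lobby→Exit (+1); total 4.
Path Hall→C5→Exit (+1); total 5.
Path Hall→C1→C5→Lobby→StairA→Exit (+1); total 6.
No residual Hall→Exit path; max flow = 6.
Certifying cut of size 6: {Hall→C1, Hall→C2, Hall→C4, Hall→C5, Hall→Exit, Hall→Lobby}.

6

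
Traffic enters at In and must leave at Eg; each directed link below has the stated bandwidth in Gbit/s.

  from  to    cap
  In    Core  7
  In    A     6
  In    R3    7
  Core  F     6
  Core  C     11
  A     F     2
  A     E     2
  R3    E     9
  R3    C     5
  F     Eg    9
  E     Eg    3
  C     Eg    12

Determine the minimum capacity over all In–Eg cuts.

17

Augment In→Core→F→Eg: bottleneck 6, flow now 6.
Augment In→Core→C→Eg: bottleneck 1, flow now 7.
Augment In→A→F→Eg: bottleneck 2, flow now 9.
Augment In→A→E→Eg: bottleneck 2, flow now 11.
Augment In→R3→E→Eg: bottleneck 1, flow now 12.
Augment In→R3→C→Eg: bottleneck 5, flow now 17.
No augmenting path remains; maximum flow = 17.
By max-flow min-cut, the minimum cut capacity equals the max flow.
In the residual graph, reachable from In: {In, A, R3, E}.
Min-cut edges: In→Core (7), A→F (2), R3→C (5), E→Eg (3); capacity 7 + 2 + 5 + 3 = 17.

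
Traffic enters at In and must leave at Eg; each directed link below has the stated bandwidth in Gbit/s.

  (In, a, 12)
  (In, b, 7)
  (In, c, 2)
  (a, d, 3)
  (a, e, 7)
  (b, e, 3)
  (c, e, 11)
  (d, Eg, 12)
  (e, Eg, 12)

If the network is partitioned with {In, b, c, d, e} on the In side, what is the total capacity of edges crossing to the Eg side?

Edges leaving {In, b, c, d, e}: In→a (12), d→Eg (12), e→Eg (12).
Cut capacity = 12 + 12 + 12 = 36.

36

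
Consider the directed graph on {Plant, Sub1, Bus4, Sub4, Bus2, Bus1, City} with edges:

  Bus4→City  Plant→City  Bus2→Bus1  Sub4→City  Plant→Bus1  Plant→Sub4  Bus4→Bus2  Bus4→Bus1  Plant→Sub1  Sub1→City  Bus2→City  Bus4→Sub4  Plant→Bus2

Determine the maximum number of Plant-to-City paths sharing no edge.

4

Assign every edge capacity 1; by Menger, the answer equals the max flow.
Path Plant→City (+1); total 1.
Path Plant→Sub1→City (+1); total 2.
Path Plant→Sub4→City (+1); total 3.
Path Plant→Bus2→City (+1); total 4.
No residual Plant→City path; max flow = 4.
Certifying cut of size 4: {Plant→Bus2, Plant→City, Plant→Sub1, Plant→Sub4}.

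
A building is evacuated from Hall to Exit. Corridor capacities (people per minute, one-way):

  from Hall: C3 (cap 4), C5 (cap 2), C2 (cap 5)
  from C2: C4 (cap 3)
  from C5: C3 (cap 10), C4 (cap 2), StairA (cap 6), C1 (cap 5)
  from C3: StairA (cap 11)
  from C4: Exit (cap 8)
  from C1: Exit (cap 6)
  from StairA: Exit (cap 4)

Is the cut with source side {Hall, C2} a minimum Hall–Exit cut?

Given cut capacity: 2 + 4 + 3 = 9.
Augment Hall→C2→C4→Exit: bottleneck 3, flow now 3.
Augment Hall→C5→C4→Exit: bottleneck 2, flow now 5.
Augment Hall→C3→StairA→Exit: bottleneck 4, flow now 9.
No augmenting path remains; maximum flow = 9.
Cut capacity 9 equals the max flow, so it is a minimum cut.

Yes — it is a minimum cut (capacity 9).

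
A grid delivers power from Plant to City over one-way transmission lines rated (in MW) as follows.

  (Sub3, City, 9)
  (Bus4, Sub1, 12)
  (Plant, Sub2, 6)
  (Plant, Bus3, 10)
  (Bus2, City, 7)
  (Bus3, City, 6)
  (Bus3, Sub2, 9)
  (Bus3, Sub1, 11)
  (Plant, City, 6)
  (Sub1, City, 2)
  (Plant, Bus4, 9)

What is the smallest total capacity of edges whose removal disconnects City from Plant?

Augment Plant→City: bottleneck 6, flow now 6.
Augment Plant→Bus3→City: bottleneck 6, flow now 12.
Augment Plant→Bus4→Sub1→City: bottleneck 2, flow now 14.
No augmenting path remains; maximum flow = 14.
By max-flow min-cut, the minimum cut capacity equals the max flow.
In the residual graph, reachable from Plant: {Plant, Bus4, Bus3, Sub1, Sub2}.
Min-cut edges: Plant→City (6), Bus3→City (6), Sub1→City (2); capacity 6 + 6 + 2 = 14.

14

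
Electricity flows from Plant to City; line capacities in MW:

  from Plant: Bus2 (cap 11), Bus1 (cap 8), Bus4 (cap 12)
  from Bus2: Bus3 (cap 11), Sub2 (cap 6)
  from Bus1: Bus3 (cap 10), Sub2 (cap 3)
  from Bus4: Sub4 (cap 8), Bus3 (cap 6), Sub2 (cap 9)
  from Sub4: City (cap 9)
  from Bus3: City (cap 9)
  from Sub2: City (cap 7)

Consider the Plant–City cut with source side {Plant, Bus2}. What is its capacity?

Edges leaving {Plant, Bus2}: Plant→Bus1 (8), Plant→Bus4 (12), Bus2→Bus3 (11), Bus2→Sub2 (6).
Cut capacity = 8 + 12 + 11 + 6 = 37.

37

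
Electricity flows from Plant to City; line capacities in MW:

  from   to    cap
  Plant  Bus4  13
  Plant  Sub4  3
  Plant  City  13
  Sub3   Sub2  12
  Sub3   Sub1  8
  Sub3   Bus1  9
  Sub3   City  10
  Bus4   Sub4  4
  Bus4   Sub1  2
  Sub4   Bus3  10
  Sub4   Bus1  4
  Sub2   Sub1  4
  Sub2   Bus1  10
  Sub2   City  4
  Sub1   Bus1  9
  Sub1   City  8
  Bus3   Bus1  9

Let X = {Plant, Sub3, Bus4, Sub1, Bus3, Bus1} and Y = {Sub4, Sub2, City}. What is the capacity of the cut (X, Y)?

Edges leaving {Plant, Sub3, Bus4, Sub1, Bus3, Bus1}: Plant→Sub4 (3), Plant→City (13), Sub3→Sub2 (12), Sub3→City (10), Bus4→Sub4 (4), Sub1→City (8).
Cut capacity = 3 + 13 + 12 + 10 + 4 + 8 = 50.

50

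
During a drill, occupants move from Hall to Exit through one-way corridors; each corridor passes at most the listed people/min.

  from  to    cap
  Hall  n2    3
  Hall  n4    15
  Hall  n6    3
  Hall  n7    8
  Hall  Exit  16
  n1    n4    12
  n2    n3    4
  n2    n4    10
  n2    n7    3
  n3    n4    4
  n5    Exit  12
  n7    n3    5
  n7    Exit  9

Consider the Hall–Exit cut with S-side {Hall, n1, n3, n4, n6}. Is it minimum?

No — its capacity is 27, but the minimum cut has capacity 25.

Given cut capacity: 3 + 8 + 16 = 27.
Augment Hall→Exit: bottleneck 16, flow now 16.
Augment Hall→n7→Exit: bottleneck 8, flow now 24.
Augment Hall→n2→n7→Exit: bottleneck 1, flow now 25.
No augmenting path remains; maximum flow = 25.
In the residual graph, reachable from Hall: {Hall, n2, n3, n4, n6, n7}.
Min-cut edges: Hall→Exit (16), n7→Exit (9); capacity 16 + 9 = 25.
Cut capacity 27 exceeds the max flow 25, so it is not minimum.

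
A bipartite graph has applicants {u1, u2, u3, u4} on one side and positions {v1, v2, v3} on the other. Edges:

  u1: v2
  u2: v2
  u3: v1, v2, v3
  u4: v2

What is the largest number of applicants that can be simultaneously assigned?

2

Unit-capacity flow: source→left, listed edges, right→sink; max matching = max flow.
Augmenting path u1→v2 (+1); matched 1.
Augmenting path u3→v1 (+1); matched 2.
No augmenting path remains; maximum matching = 2.
König certificate: {u3, v2} is a vertex cover of size 2 (every listed pair touches it), so no matching can be larger.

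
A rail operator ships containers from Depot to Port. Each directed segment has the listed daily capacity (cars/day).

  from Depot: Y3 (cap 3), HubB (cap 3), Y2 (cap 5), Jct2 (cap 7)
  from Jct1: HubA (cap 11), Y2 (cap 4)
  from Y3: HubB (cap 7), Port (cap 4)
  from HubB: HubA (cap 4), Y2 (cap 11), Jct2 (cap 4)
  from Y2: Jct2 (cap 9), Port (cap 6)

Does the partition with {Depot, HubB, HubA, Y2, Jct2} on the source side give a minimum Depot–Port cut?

Yes — it is a minimum cut (capacity 9).

Given cut capacity: 3 + 6 = 9.
Augment Depot→Y3→Port: bottleneck 3, flow now 3.
Augment Depot→Y2→Port: bottleneck 5, flow now 8.
Augment Depot→HubB→Y2→Port: bottleneck 1, flow now 9.
No augmenting path remains; maximum flow = 9.
Cut capacity 9 equals the max flow, so it is a minimum cut.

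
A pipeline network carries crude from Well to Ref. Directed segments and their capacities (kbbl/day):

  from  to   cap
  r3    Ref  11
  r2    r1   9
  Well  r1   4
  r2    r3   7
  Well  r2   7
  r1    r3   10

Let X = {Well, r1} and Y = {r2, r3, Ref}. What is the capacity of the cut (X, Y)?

17

Edges leaving {Well, r1}: Well→r2 (7), r1→r3 (10).
Cut capacity = 7 + 10 = 17.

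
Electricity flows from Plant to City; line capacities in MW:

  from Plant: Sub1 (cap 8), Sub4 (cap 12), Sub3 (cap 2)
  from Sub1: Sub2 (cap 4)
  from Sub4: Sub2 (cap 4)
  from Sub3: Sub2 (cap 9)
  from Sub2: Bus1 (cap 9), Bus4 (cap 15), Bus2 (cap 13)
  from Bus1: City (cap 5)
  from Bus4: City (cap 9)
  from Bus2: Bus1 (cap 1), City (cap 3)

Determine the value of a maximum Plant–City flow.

10

Augment Plant→Sub1→Sub2→Bus1→City: bottleneck 4, flow now 4.
Augment Plant→Sub4→Sub2→Bus1→City: bottleneck 1, flow now 5.
Augment Plant→Sub4→Sub2→Bus4→City: bottleneck 3, flow now 8.
Augment Plant→Sub3→Sub2→Bus4→City: bottleneck 2, flow now 10.
No augmenting path remains; maximum flow = 10.
In the residual graph, reachable from Plant: {Plant, Sub1, Sub4}.
Min-cut edges: Plant→Sub3 (2), Sub1→Sub2 (4), Sub4→Sub2 (4); capacity 2 + 4 + 4 = 10.
This cut is saturated, so no flow can exceed 10.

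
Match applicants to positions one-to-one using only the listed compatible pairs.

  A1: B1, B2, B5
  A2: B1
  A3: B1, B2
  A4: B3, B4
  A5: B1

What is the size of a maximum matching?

4

Unit-capacity flow: source→left, listed edges, right→sink; max matching = max flow.
Augmenting path A1→B1 (+1); matched 1.
Augmenting path A3→B2 (+1); matched 2.
Augmenting path A4→B3 (+1); matched 3.
Augmenting path A2→B1→A1→B5 (+1); matched 4.
No augmenting path remains; maximum matching = 4.
König certificate: {A1, A3, A4, B1} is a vertex cover of size 4 (every listed pair touches it), so no matching can be larger.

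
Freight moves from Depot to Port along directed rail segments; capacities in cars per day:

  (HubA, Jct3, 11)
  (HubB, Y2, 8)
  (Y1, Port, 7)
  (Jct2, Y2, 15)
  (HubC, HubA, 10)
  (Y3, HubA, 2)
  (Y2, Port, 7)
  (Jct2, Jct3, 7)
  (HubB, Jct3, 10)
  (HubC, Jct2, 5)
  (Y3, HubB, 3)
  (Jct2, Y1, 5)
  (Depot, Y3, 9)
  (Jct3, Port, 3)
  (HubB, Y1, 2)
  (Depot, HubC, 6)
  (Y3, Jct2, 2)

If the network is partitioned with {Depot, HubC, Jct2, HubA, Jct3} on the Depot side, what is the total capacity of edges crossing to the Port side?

32

Edges leaving {Depot, HubC, Jct2, HubA, Jct3}: Depot→Y3 (9), Jct2→Y1 (5), Jct2→Y2 (15), Jct3→Port (3).
Cut capacity = 9 + 5 + 15 + 3 = 32.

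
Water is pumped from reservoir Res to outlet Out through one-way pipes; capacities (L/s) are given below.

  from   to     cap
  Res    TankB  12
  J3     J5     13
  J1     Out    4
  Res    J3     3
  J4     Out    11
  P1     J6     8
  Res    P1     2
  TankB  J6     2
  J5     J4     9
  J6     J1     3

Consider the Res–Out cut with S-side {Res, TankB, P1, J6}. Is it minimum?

Given cut capacity: 3 + 3 = 6.
Augment Res→TankB→J6→J1→Out: bottleneck 2, flow now 2.
Augment Res→J3→J5→J4→Out: bottleneck 3, flow now 5.
Augment Res→P1→J6→J1→Out: bottleneck 1, flow now 6.
No augmenting path remains; maximum flow = 6.
Cut capacity 6 equals the max flow, so it is a minimum cut.

Yes — it is a minimum cut (capacity 6).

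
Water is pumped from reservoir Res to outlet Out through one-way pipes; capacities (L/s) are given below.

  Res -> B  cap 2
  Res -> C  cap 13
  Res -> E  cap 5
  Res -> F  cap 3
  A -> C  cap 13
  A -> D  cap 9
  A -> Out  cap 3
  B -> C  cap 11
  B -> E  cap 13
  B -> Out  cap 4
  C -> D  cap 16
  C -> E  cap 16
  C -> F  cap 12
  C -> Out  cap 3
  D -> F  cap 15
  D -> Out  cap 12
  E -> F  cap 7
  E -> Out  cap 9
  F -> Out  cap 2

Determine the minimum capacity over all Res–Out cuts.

Augment Res→B→Out: bottleneck 2, flow now 2.
Augment Res→C→Out: bottleneck 3, flow now 5.
Augment Res→E→Out: bottleneck 5, flow now 10.
Augment Res→F→Out: bottleneck 2, flow now 12.
Augment Res→C→D→Out: bottleneck 10, flow now 22.
No augmenting path remains; maximum flow = 22.
By max-flow min-cut, the minimum cut capacity equals the max flow.
In the residual graph, reachable from Res: {Res, F}.
Min-cut edges: Res→B (2), Res→C (13), Res→E (5), F→Out (2); capacity 2 + 13 + 5 + 2 = 22.

22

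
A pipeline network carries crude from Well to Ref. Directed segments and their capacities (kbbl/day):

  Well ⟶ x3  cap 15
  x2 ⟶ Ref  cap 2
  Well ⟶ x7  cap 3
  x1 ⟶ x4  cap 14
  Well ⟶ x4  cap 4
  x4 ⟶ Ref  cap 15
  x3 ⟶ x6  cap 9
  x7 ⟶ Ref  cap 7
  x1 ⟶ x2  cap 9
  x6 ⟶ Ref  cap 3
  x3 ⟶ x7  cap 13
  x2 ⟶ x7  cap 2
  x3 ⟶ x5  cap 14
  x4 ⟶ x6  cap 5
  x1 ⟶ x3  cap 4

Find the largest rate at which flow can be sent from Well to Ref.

14

Augment Well→x4→Ref: bottleneck 4, flow now 4.
Augment Well→x7→Ref: bottleneck 3, flow now 7.
Augment Well→x3→x6→Ref: bottleneck 3, flow now 10.
Augment Well→x3→x7→Ref: bottleneck 4, flow now 14.
No augmenting path remains; maximum flow = 14.
In the residual graph, reachable from Well: {Well, x3, x5, x6, x7}.
Min-cut edges: Well→x4 (4), x6→Ref (3), x7→Ref (7); capacity 4 + 3 + 7 = 14.
This cut is saturated, so no flow can exceed 14.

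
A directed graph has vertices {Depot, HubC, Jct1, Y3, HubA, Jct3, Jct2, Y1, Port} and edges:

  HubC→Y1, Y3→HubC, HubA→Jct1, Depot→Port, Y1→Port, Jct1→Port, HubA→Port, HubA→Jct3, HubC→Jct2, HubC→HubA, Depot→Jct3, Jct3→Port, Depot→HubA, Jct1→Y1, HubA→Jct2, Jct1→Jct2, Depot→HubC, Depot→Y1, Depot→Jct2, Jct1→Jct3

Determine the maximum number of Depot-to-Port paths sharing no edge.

Assign every edge capacity 1; by Menger, the answer equals the max flow.
Path Depot→Port (+1); total 1.
Path Depot→HubA→Port (+1); total 2.
Path Depot→Jct3→Port (+1); total 3.
Path Depot→Y1→Port (+1); total 4.
Path Depot→HubC→HubA→Jct1→Port (+1); total 5.
No residual Depot→Port path; max flow = 5.
Certifying cut of size 5: {Depot→HubA, Depot→HubC, Depot→Jct3, Depot→Port, Depot→Y1}.

5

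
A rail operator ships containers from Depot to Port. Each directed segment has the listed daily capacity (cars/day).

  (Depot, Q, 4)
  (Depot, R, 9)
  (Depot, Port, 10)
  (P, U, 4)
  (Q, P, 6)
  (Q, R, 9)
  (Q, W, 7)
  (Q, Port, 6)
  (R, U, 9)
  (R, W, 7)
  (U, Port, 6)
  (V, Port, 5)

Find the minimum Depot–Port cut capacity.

Augment Depot→Port: bottleneck 10, flow now 10.
Augment Depot→Q→Port: bottleneck 4, flow now 14.
Augment Depot→R→U→Port: bottleneck 6, flow now 20.
No augmenting path remains; maximum flow = 20.
By max-flow min-cut, the minimum cut capacity equals the max flow.
In the residual graph, reachable from Depot: {Depot, R, U, W}.
Min-cut edges: Depot→Q (4), Depot→Port (10), U→Port (6); capacity 4 + 10 + 6 = 20.

20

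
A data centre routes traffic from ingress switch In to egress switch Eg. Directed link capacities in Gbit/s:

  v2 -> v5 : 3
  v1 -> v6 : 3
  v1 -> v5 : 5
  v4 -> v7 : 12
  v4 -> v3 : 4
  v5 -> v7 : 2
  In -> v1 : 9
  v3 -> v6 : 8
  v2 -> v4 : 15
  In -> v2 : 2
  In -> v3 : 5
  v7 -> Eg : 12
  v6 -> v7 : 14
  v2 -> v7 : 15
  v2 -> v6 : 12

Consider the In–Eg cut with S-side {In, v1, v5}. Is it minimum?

Yes — it is a minimum cut (capacity 12).

Given cut capacity: 2 + 5 + 3 + 2 = 12.
Augment In→v2→v7→Eg: bottleneck 2, flow now 2.
Augment In→v1→v5→v7→Eg: bottleneck 2, flow now 4.
Augment In→v1→v6→v7→Eg: bottleneck 3, flow now 7.
Augment In→v3→v6→v7→Eg: bottleneck 5, flow now 12.
No augmenting path remains; maximum flow = 12.
Cut capacity 12 equals the max flow, so it is a minimum cut.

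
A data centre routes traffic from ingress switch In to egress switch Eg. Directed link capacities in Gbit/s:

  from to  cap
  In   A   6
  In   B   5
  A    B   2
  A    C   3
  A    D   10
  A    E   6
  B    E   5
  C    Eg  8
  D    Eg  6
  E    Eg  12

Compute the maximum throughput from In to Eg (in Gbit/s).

11

Augment In→A→C→Eg: bottleneck 3, flow now 3.
Augment In→A→D→Eg: bottleneck 3, flow now 6.
Augment In→B→E→Eg: bottleneck 5, flow now 11.
No augmenting path remains; maximum flow = 11.
In the residual graph, reachable from In: {In}.
Min-cut edges: In→A (6), In→B (5); capacity 6 + 5 = 11.
This cut is saturated, so no flow can exceed 11.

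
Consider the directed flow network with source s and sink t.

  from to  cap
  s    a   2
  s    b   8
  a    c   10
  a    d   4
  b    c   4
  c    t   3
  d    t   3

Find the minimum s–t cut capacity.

Augment s→a→c→t: bottleneck 2, flow now 2.
Augment s→b→c→t: bottleneck 1, flow now 3.
Augment s→b→c→a→d→t: bottleneck 2, flow now 5. (uses reverse residual edge)
No augmenting path remains; maximum flow = 5.
By max-flow min-cut, the minimum cut capacity equals the max flow.
In the residual graph, reachable from s: {s, b, c}.
Min-cut edges: s→a (2), c→t (3); capacity 2 + 3 = 5.

5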